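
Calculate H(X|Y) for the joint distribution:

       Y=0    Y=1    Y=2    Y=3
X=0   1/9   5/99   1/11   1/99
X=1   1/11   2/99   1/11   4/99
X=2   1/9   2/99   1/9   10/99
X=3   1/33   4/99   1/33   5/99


H(X|Y) = Σ_y p(y) H(X|Y=y)
  p(Y=0) = 34/99, H(X|Y=0) = 1.8701
  p(Y=1) = 13/99, H(X|Y=1) = 1.8843
  p(Y=2) = 32/99, H(X|Y=2) = 1.8791
  p(Y=3) = 20/99, H(X|Y=3) = 1.6805
H(X|Y) = 0.3434×1.8701 + 0.1313×1.8843 + 0.3232×1.8791 + 0.2020×1.6805 = 1.8366 bits


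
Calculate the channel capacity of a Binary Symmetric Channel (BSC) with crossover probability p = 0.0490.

For BSC with error probability p:
C = 1 - H(p) where H(p) is binary entropy
H(0.0490) = -0.0490 × log₂(0.0490) - 0.9510 × log₂(0.9510)
H(p) = 0.2821
C = 1 - 0.2821 = 0.7179 bits/use


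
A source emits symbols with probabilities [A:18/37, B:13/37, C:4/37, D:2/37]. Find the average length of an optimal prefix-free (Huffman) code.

Huffman tree construction:
Combine smallest probabilities repeatedly
Resulting codes:
  A: 0 (length 1)
  B: 11 (length 2)
  C: 101 (length 3)
  D: 100 (length 3)
Average length = Σ p(s) × length(s) = 1.6757 bits


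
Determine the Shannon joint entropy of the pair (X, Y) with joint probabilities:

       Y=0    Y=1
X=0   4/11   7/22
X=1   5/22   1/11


H(X,Y) = -Σ p(x,y) log₂ p(x,y)
  p(0,0)=4/11: -0.3636 × log₂(0.3636) = 0.5307
  p(0,1)=7/22: -0.3182 × log₂(0.3182) = 0.5257
  p(1,0)=5/22: -0.2273 × log₂(0.2273) = 0.4858
  p(1,1)=1/11: -0.0909 × log₂(0.0909) = 0.3145
H(X,Y) = 1.8567 bits


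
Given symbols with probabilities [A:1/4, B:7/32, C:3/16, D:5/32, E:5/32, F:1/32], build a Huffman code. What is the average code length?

Huffman tree construction:
Combine smallest probabilities repeatedly
Resulting codes:
  A: 10 (length 2)
  B: 01 (length 2)
  C: 111 (length 3)
  D: 001 (length 3)
  E: 110 (length 3)
  F: 000 (length 3)
Average length = Σ p(s) × length(s) = 2.5312 bits


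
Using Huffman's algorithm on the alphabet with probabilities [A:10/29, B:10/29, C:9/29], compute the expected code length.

Huffman tree construction:
Combine smallest probabilities repeatedly
Resulting codes:
  A: 11 (length 2)
  B: 0 (length 1)
  C: 10 (length 2)
Average length = Σ p(s) × length(s) = 1.6552 bits


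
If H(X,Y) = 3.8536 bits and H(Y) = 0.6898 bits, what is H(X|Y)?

Chain rule: H(X,Y) = H(X|Y) + H(Y)
H(X|Y) = H(X,Y) - H(Y) = 3.8536 - 0.6898 = 3.1638 bits


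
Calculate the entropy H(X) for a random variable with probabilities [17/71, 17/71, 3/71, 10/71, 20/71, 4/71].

H(X) = -Σ p(x) log₂ p(x)
  -17/71 × log₂(17/71) = 0.4938
  -17/71 × log₂(17/71) = 0.4938
  -3/71 × log₂(3/71) = 0.1929
  -10/71 × log₂(10/71) = 0.3983
  -20/71 × log₂(20/71) = 0.5149
  -4/71 × log₂(4/71) = 0.2338
H(X) = 2.3274 bits


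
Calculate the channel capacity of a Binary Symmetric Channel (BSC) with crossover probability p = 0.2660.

For BSC with error probability p:
C = 1 - H(p) where H(p) is binary entropy
H(0.2660) = -0.2660 × log₂(0.2660) - 0.7340 × log₂(0.7340)
H(p) = 0.8357
C = 1 - 0.8357 = 0.1643 bits/use


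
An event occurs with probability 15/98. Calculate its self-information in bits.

Information content I(x) = -log₂(p(x))
I = -log₂(15/98) = -log₂(0.1531)
I = 2.7078 bits


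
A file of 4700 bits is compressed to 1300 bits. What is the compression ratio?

Compression ratio = Original / Compressed
= 4700 / 1300 = 3.62:1


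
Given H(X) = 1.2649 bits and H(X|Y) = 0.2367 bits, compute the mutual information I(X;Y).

I(X;Y) = H(X) - H(X|Y)
I(X;Y) = 1.2649 - 0.2367 = 1.0282 bits


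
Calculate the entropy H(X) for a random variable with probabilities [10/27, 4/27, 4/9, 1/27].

H(X) = -Σ p(x) log₂ p(x)
  -10/27 × log₂(10/27) = 0.5307
  -4/27 × log₂(4/27) = 0.4081
  -4/9 × log₂(4/9) = 0.5200
  -1/27 × log₂(1/27) = 0.1761
H(X) = 1.6349 bits


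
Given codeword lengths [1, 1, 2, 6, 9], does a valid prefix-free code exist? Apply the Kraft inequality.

Kraft inequality: Σ 2^(-l_i) ≤ 1 for prefix-free code
Calculating: 2^(-1) + 2^(-1) + 2^(-2) + 2^(-6) + 2^(-9)
= 0.5 + 0.5 + 0.25 + 0.015625 + 0.001953125
= 1.2676
Since 1.2676 > 1, prefix-free code does not exist


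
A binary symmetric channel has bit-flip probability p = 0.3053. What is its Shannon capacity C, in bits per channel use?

For BSC with error probability p:
C = 1 - H(p) where H(p) is binary entropy
H(0.3053) = -0.3053 × log₂(0.3053) - 0.6947 × log₂(0.6947)
H(p) = 0.8877
C = 1 - 0.8877 = 0.1123 bits/use


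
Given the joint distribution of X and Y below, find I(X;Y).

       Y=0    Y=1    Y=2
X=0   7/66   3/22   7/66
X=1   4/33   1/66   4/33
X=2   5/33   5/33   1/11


H(X) = 1.5635, H(Y) = 1.5781, H(X,Y) = 3.0477
I(X;Y) = H(X) + H(Y) - H(X,Y) = 0.0939 bits


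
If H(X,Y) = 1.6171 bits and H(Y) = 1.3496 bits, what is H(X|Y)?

Chain rule: H(X,Y) = H(X|Y) + H(Y)
H(X|Y) = H(X,Y) - H(Y) = 1.6171 - 1.3496 = 0.2675 bits


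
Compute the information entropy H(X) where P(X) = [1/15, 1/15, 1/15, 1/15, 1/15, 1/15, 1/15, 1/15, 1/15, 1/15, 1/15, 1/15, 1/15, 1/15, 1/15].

H(X) = -Σ p(x) log₂ p(x)
  -1/15 × log₂(1/15) = 0.2605
  -1/15 × log₂(1/15) = 0.2605
  -1/15 × log₂(1/15) = 0.2605
  -1/15 × log₂(1/15) = 0.2605
  -1/15 × log₂(1/15) = 0.2605
  -1/15 × log₂(1/15) = 0.2605
  -1/15 × log₂(1/15) = 0.2605
  -1/15 × log₂(1/15) = 0.2605
  -1/15 × log₂(1/15) = 0.2605
  -1/15 × log₂(1/15) = 0.2605
  -1/15 × log₂(1/15) = 0.2605
  -1/15 × log₂(1/15) = 0.2605
  -1/15 × log₂(1/15) = 0.2605
  -1/15 × log₂(1/15) = 0.2605
  -1/15 × log₂(1/15) = 0.2605
H(X) = 3.9069 bits


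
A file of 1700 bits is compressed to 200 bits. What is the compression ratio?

Compression ratio = Original / Compressed
= 1700 / 200 = 8.50:1


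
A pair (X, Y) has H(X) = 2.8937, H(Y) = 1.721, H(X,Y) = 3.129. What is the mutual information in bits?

I(X;Y) = H(X) + H(Y) - H(X,Y)
I(X;Y) = 2.8937 + 1.721 - 3.129 = 1.4857 bits


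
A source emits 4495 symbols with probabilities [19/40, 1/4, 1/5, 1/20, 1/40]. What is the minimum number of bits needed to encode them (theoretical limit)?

Entropy H = 1.8237 bits/symbol
Minimum bits = H × n = 1.8237 × 4495
= 8197.44 bits


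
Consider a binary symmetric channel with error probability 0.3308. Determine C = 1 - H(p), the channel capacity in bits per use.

For BSC with error probability p:
C = 1 - H(p) where H(p) is binary entropy
H(0.3308) = -0.3308 × log₂(0.3308) - 0.6692 × log₂(0.6692)
H(p) = 0.9157
C = 1 - 0.9157 = 0.0843 bits/use


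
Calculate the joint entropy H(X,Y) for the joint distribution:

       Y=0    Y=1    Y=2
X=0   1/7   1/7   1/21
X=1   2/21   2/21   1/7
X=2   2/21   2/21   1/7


H(X,Y) = -Σ p(x,y) log₂ p(x,y)
  p(0,0)=1/7: -0.1429 × log₂(0.1429) = 0.4011
  p(0,1)=1/7: -0.1429 × log₂(0.1429) = 0.4011
  p(0,2)=1/21: -0.0476 × log₂(0.0476) = 0.2092
  p(1,0)=2/21: -0.0952 × log₂(0.0952) = 0.3231
  p(1,1)=2/21: -0.0952 × log₂(0.0952) = 0.3231
  p(1,2)=1/7: -0.1429 × log₂(0.1429) = 0.4011
  p(2,0)=2/21: -0.0952 × log₂(0.0952) = 0.3231
  p(2,1)=2/21: -0.0952 × log₂(0.0952) = 0.3231
  p(2,2)=1/7: -0.1429 × log₂(0.1429) = 0.4011
H(X,Y) = 3.1057 bits


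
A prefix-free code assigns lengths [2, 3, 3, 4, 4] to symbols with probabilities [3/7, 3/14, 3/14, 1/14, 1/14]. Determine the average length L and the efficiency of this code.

Average length L = Σ p_i × l_i = 2.7143 bits
Entropy H = 2.0202 bits
Efficiency η = H/L × 100% = 74.43%


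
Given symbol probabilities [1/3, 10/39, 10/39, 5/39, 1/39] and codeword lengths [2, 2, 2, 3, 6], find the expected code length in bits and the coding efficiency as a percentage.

Average length L = Σ p_i × l_i = 2.2308 bits
Entropy H = 2.0507 bits
Efficiency η = H/L × 100% = 91.93%


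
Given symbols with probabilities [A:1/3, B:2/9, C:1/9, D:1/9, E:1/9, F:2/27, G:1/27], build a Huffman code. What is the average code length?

Huffman tree construction:
Combine smallest probabilities repeatedly
Resulting codes:
  A: 11 (length 2)
  B: 00 (length 2)
  C: 010 (length 3)
  D: 011 (length 3)
  E: 100 (length 3)
  F: 1011 (length 4)
  G: 1010 (length 4)
Average length = Σ p(s) × length(s) = 2.5556 bits


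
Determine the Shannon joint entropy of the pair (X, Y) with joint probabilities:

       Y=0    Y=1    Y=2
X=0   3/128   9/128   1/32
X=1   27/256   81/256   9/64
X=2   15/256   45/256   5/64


H(X,Y) = -Σ p(x,y) log₂ p(x,y)
  p(0,0)=3/128: -0.0234 × log₂(0.0234) = 0.1269
  p(0,1)=9/128: -0.0703 × log₂(0.0703) = 0.2693
  p(0,2)=1/32: -0.0312 × log₂(0.0312) = 0.1562
  p(1,0)=27/256: -0.1055 × log₂(0.1055) = 0.3423
  p(1,1)=81/256: -0.3164 × log₂(0.3164) = 0.5253
  p(1,2)=9/64: -0.1406 × log₂(0.1406) = 0.3980
  p(2,0)=15/256: -0.0586 × log₂(0.0586) = 0.2398
  p(2,1)=45/256: -0.1758 × log₂(0.1758) = 0.4409
  p(2,2)=5/64: -0.0781 × log₂(0.0781) = 0.2873
H(X,Y) = 2.7861 bits


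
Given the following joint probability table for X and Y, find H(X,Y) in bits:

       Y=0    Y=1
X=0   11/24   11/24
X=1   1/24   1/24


H(X,Y) = -Σ p(x,y) log₂ p(x,y)
  p(0,0)=11/24: -0.4583 × log₂(0.4583) = 0.5159
  p(0,1)=11/24: -0.4583 × log₂(0.4583) = 0.5159
  p(1,0)=1/24: -0.0417 × log₂(0.0417) = 0.1910
  p(1,1)=1/24: -0.0417 × log₂(0.0417) = 0.1910
H(X,Y) = 1.4138 bits


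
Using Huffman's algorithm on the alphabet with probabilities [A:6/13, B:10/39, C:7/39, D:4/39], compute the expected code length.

Huffman tree construction:
Combine smallest probabilities repeatedly
Resulting codes:
  A: 0 (length 1)
  B: 10 (length 2)
  C: 111 (length 3)
  D: 110 (length 3)
Average length = Σ p(s) × length(s) = 1.8205 bits


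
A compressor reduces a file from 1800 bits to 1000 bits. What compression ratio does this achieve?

Compression ratio = Original / Compressed
= 1800 / 1000 = 1.80:1


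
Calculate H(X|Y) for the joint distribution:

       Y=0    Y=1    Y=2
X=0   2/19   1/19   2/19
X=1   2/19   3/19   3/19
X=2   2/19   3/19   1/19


H(X|Y) = Σ_y p(y) H(X|Y=y)
  p(Y=0) = 6/19, H(X|Y=0) = 1.5850
  p(Y=1) = 7/19, H(X|Y=1) = 1.4488
  p(Y=2) = 6/19, H(X|Y=2) = 1.4591
H(X|Y) = 0.3158×1.5850 + 0.3684×1.4488 + 0.3158×1.4591 = 1.4951 bits


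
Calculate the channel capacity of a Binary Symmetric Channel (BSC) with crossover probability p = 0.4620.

For BSC with error probability p:
C = 1 - H(p) where H(p) is binary entropy
H(0.4620) = -0.4620 × log₂(0.4620) - 0.5380 × log₂(0.5380)
H(p) = 0.9958
C = 1 - 0.9958 = 0.0042 bits/use


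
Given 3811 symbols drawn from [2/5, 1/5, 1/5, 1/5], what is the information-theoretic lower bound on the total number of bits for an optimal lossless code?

Entropy H = 1.9219 bits/symbol
Minimum bits = H × n = 1.9219 × 3811
= 7324.47 bits


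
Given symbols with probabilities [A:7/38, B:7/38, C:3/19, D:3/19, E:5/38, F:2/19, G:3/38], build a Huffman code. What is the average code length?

Huffman tree construction:
Combine smallest probabilities repeatedly
Resulting codes:
  A: 111 (length 3)
  B: 00 (length 2)
  C: 101 (length 3)
  D: 110 (length 3)
  E: 100 (length 3)
  F: 011 (length 3)
  G: 010 (length 3)
Average length = Σ p(s) × length(s) = 2.8158 bits


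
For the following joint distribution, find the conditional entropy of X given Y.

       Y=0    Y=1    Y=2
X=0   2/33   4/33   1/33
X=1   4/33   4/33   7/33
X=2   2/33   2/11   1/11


H(X|Y) = Σ_y p(y) H(X|Y=y)
  p(Y=0) = 8/33, H(X|Y=0) = 1.5000
  p(Y=1) = 14/33, H(X|Y=1) = 1.5567
  p(Y=2) = 1/3, H(X|Y=2) = 1.2407
H(X|Y) = 0.2424×1.5000 + 0.4242×1.5567 + 0.3333×1.2407 = 1.4376 bits


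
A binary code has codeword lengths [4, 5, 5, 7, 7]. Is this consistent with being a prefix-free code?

Kraft inequality: Σ 2^(-l_i) ≤ 1 for prefix-free code
Calculating: 2^(-4) + 2^(-5) + 2^(-5) + 2^(-7) + 2^(-7)
= 0.0625 + 0.03125 + 0.03125 + 0.0078125 + 0.0078125
= 0.1406
Since 0.1406 ≤ 1, prefix-free code exists


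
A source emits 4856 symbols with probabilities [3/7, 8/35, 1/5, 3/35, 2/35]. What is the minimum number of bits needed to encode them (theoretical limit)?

Entropy H = 2.0147 bits/symbol
Minimum bits = H × n = 2.0147 × 4856
= 9783.48 bits


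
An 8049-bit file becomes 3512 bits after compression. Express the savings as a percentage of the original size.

Space savings = (1 - Compressed/Original) × 100%
= (1 - 3512/8049) × 100%
= 56.37%


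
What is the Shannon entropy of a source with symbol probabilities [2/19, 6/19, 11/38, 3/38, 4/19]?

H(X) = -Σ p(x) log₂ p(x)
  -2/19 × log₂(2/19) = 0.3419
  -6/19 × log₂(6/19) = 0.5251
  -11/38 × log₂(11/38) = 0.5177
  -3/38 × log₂(3/38) = 0.2892
  -4/19 × log₂(4/19) = 0.4732
H(X) = 2.1472 bits


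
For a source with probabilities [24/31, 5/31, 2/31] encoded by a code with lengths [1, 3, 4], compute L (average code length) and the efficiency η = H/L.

Average length L = Σ p_i × l_i = 1.5161 bits
Entropy H = 0.9655 bits
Efficiency η = H/L × 100% = 63.68%


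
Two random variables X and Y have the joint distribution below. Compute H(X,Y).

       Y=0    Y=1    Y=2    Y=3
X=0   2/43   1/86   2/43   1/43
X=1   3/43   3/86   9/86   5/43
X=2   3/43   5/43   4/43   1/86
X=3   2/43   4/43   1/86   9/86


H(X,Y) = -Σ p(x,y) log₂ p(x,y)
  p(0,0)=2/43: -0.0465 × log₂(0.0465) = 0.2059
  p(0,1)=1/86: -0.0116 × log₂(0.0116) = 0.0747
  p(0,2)=2/43: -0.0465 × log₂(0.0465) = 0.2059
  p(0,3)=1/43: -0.0233 × log₂(0.0233) = 0.1262
  p(1,0)=3/43: -0.0698 × log₂(0.0698) = 0.2680
  p(1,1)=3/86: -0.0349 × log₂(0.0349) = 0.1689
  p(1,2)=9/86: -0.1047 × log₂(0.1047) = 0.3408
  p(1,3)=5/43: -0.1163 × log₂(0.1163) = 0.3610
  p(2,0)=3/43: -0.0698 × log₂(0.0698) = 0.2680
  p(2,1)=5/43: -0.1163 × log₂(0.1163) = 0.3610
  p(2,2)=4/43: -0.0930 × log₂(0.0930) = 0.3187
  p(2,3)=1/86: -0.0116 × log₂(0.0116) = 0.0747
  p(3,0)=2/43: -0.0465 × log₂(0.0465) = 0.2059
  p(3,1)=4/43: -0.0930 × log₂(0.0930) = 0.3187
  p(3,2)=1/86: -0.0116 × log₂(0.0116) = 0.0747
  p(3,3)=9/86: -0.1047 × log₂(0.1047) = 0.3408
H(X,Y) = 3.7138 bits


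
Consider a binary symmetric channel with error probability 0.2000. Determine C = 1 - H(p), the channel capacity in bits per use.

For BSC with error probability p:
C = 1 - H(p) where H(p) is binary entropy
H(0.2000) = -0.2000 × log₂(0.2000) - 0.8000 × log₂(0.8000)
H(p) = 0.7219
C = 1 - 0.7219 = 0.2781 bits/use


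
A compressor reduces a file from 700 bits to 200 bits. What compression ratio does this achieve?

Compression ratio = Original / Compressed
= 700 / 200 = 3.50:1


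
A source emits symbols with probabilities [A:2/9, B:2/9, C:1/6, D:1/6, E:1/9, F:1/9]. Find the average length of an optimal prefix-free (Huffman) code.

Huffman tree construction:
Combine smallest probabilities repeatedly
Resulting codes:
  A: 00 (length 2)
  B: 01 (length 2)
  C: 110 (length 3)
  D: 111 (length 3)
  E: 100 (length 3)
  F: 101 (length 3)
Average length = Σ p(s) × length(s) = 2.5556 bits


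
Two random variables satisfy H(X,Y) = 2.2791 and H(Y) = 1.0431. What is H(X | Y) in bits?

Chain rule: H(X,Y) = H(X|Y) + H(Y)
H(X|Y) = H(X,Y) - H(Y) = 2.2791 - 1.0431 = 1.236 bits


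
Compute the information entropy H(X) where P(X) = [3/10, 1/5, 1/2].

H(X) = -Σ p(x) log₂ p(x)
  -3/10 × log₂(3/10) = 0.5211
  -1/5 × log₂(1/5) = 0.4644
  -1/2 × log₂(1/2) = 0.5000
H(X) = 1.4855 bits


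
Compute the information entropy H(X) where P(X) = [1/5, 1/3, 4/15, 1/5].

H(X) = -Σ p(x) log₂ p(x)
  -1/5 × log₂(1/5) = 0.4644
  -1/3 × log₂(1/3) = 0.5283
  -4/15 × log₂(4/15) = 0.5085
  -1/5 × log₂(1/5) = 0.4644
H(X) = 1.9656 bits


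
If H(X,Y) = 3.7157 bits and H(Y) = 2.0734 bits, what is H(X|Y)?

Chain rule: H(X,Y) = H(X|Y) + H(Y)
H(X|Y) = H(X,Y) - H(Y) = 3.7157 - 2.0734 = 1.6423 bits


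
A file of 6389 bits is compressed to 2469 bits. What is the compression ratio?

Compression ratio = Original / Compressed
= 6389 / 2469 = 2.59:1


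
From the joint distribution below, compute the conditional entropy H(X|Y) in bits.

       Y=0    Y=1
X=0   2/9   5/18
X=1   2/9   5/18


H(X|Y) = Σ_y p(y) H(X|Y=y)
  p(Y=0) = 4/9, H(X|Y=0) = 1.0000
  p(Y=1) = 5/9, H(X|Y=1) = 1.0000
H(X|Y) = 0.4444×1.0000 + 0.5556×1.0000 = 1.0000 bits


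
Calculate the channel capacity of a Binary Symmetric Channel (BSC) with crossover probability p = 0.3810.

For BSC with error probability p:
C = 1 - H(p) where H(p) is binary entropy
H(0.3810) = -0.3810 × log₂(0.3810) - 0.6190 × log₂(0.6190)
H(p) = 0.9587
C = 1 - 0.9587 = 0.0413 bits/use


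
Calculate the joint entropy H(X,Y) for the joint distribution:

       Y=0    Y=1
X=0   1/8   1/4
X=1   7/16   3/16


H(X,Y) = -Σ p(x,y) log₂ p(x,y)
  p(0,0)=1/8: -0.1250 × log₂(0.1250) = 0.3750
  p(0,1)=1/4: -0.2500 × log₂(0.2500) = 0.5000
  p(1,0)=7/16: -0.4375 × log₂(0.4375) = 0.5218
  p(1,1)=3/16: -0.1875 × log₂(0.1875) = 0.4528
H(X,Y) = 1.8496 bits


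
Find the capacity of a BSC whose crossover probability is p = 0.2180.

For BSC with error probability p:
C = 1 - H(p) where H(p) is binary entropy
H(0.2180) = -0.2180 × log₂(0.2180) - 0.7820 × log₂(0.7820)
H(p) = 0.7565
C = 1 - 0.7565 = 0.2435 bits/use


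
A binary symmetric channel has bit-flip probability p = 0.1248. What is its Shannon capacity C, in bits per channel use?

For BSC with error probability p:
C = 1 - H(p) where H(p) is binary entropy
H(0.1248) = -0.1248 × log₂(0.1248) - 0.8752 × log₂(0.8752)
H(p) = 0.5430
C = 1 - 0.5430 = 0.4570 bits/use


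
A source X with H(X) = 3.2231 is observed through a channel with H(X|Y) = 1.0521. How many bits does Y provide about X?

I(X;Y) = H(X) - H(X|Y)
I(X;Y) = 3.2231 - 1.0521 = 2.171 bits


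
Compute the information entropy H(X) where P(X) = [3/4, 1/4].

H(X) = -Σ p(x) log₂ p(x)
  -3/4 × log₂(3/4) = 0.3113
  -1/4 × log₂(1/4) = 0.5000
H(X) = 0.8113 bits


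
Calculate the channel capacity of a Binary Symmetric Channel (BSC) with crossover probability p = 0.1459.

For BSC with error probability p:
C = 1 - H(p) where H(p) is binary entropy
H(0.1459) = -0.1459 × log₂(0.1459) - 0.8541 × log₂(0.8541)
H(p) = 0.5995
C = 1 - 0.5995 = 0.4005 bits/use


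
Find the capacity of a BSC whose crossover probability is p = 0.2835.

For BSC with error probability p:
C = 1 - H(p) where H(p) is binary entropy
H(0.2835) = -0.2835 × log₂(0.2835) - 0.7165 × log₂(0.7165)
H(p) = 0.8602
C = 1 - 0.8602 = 0.1398 bits/use


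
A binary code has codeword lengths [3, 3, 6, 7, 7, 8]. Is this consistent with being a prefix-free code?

Kraft inequality: Σ 2^(-l_i) ≤ 1 for prefix-free code
Calculating: 2^(-3) + 2^(-3) + 2^(-6) + 2^(-7) + 2^(-7) + 2^(-8)
= 0.125 + 0.125 + 0.015625 + 0.0078125 + 0.0078125 + 0.00390625
= 0.2852
Since 0.2852 ≤ 1, prefix-free code exists


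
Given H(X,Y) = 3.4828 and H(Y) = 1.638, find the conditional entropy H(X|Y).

Chain rule: H(X,Y) = H(X|Y) + H(Y)
H(X|Y) = H(X,Y) - H(Y) = 3.4828 - 1.638 = 1.8448 bits


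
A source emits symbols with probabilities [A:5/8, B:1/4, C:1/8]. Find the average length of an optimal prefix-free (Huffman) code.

Huffman tree construction:
Combine smallest probabilities repeatedly
Resulting codes:
  A: 1 (length 1)
  B: 01 (length 2)
  C: 00 (length 2)
Average length = Σ p(s) × length(s) = 1.3750 bits


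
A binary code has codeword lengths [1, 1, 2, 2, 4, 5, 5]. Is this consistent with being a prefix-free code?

Kraft inequality: Σ 2^(-l_i) ≤ 1 for prefix-free code
Calculating: 2^(-1) + 2^(-1) + 2^(-2) + 2^(-2) + 2^(-4) + 2^(-5) + 2^(-5)
= 0.5 + 0.5 + 0.25 + 0.25 + 0.0625 + 0.03125 + 0.03125
= 1.6250
Since 1.6250 > 1, prefix-free code does not exist


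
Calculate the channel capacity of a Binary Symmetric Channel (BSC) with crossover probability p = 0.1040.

For BSC with error probability p:
C = 1 - H(p) where H(p) is binary entropy
H(0.1040) = -0.1040 × log₂(0.1040) - 0.8960 × log₂(0.8960)
H(p) = 0.4815
C = 1 - 0.4815 = 0.5185 bits/use


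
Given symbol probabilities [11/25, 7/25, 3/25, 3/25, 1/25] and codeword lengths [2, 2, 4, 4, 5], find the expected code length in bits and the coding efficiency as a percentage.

Average length L = Σ p_i × l_i = 2.6000 bits
Entropy H = 1.9553 bits
Efficiency η = H/L × 100% = 75.20%


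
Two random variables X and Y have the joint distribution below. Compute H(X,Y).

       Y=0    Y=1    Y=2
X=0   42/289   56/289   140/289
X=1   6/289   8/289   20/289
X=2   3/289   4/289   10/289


H(X,Y) = -Σ p(x,y) log₂ p(x,y)
  p(0,0)=42/289: -0.1453 × log₂(0.1453) = 0.4044
  p(0,1)=56/289: -0.1938 × log₂(0.1938) = 0.4588
  p(0,2)=140/289: -0.4844 × log₂(0.4844) = 0.5065
  p(1,0)=6/289: -0.0208 × log₂(0.0208) = 0.1161
  p(1,1)=8/289: -0.0277 × log₂(0.0277) = 0.1433
  p(1,2)=20/289: -0.0692 × log₂(0.0692) = 0.2666
  p(2,0)=3/289: -0.0104 × log₂(0.0104) = 0.0684
  p(2,1)=4/289: -0.0138 × log₂(0.0138) = 0.0855
  p(2,2)=10/289: -0.0346 × log₂(0.0346) = 0.1679
H(X,Y) = 2.2174 bits


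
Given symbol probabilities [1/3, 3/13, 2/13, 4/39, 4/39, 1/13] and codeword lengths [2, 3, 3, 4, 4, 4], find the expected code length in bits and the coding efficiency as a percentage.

Average length L = Σ p_i × l_i = 2.9487 bits
Entropy H = 2.3905 bits
Efficiency η = H/L × 100% = 81.07%


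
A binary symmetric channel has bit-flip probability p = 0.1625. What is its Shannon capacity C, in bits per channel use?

For BSC with error probability p:
C = 1 - H(p) where H(p) is binary entropy
H(0.1625) = -0.1625 × log₂(0.1625) - 0.8375 × log₂(0.8375)
H(p) = 0.6403
C = 1 - 0.6403 = 0.3597 bits/use


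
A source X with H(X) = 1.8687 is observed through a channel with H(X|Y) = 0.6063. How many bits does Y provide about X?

I(X;Y) = H(X) - H(X|Y)
I(X;Y) = 1.8687 - 0.6063 = 1.2624 bits


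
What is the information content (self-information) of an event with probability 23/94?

Information content I(x) = -log₂(p(x))
I = -log₂(23/94) = -log₂(0.2447)
I = 2.0310 bits


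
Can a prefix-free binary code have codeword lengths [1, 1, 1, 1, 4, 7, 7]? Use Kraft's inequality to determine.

Kraft inequality: Σ 2^(-l_i) ≤ 1 for prefix-free code
Calculating: 2^(-1) + 2^(-1) + 2^(-1) + 2^(-1) + 2^(-4) + 2^(-7) + 2^(-7)
= 0.5 + 0.5 + 0.5 + 0.5 + 0.0625 + 0.0078125 + 0.0078125
= 2.0781
Since 2.0781 > 1, prefix-free code does not exist


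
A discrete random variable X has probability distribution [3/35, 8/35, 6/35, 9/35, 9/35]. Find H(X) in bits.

H(X) = -Σ p(x) log₂ p(x)
  -3/35 × log₂(3/35) = 0.3038
  -8/35 × log₂(8/35) = 0.4867
  -6/35 × log₂(6/35) = 0.4362
  -9/35 × log₂(9/35) = 0.5038
  -9/35 × log₂(9/35) = 0.5038
H(X) = 2.2343 bits


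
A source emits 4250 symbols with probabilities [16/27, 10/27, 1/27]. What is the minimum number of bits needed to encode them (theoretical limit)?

Entropy H = 1.1542 bits/symbol
Minimum bits = H × n = 1.1542 × 4250
= 4905.24 bits


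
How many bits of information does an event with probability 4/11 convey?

Information content I(x) = -log₂(p(x))
I = -log₂(4/11) = -log₂(0.3636)
I = 1.4594 bits


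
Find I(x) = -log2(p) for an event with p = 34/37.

Information content I(x) = -log₂(p(x))
I = -log₂(34/37) = -log₂(0.9189)
I = 0.1220 bits


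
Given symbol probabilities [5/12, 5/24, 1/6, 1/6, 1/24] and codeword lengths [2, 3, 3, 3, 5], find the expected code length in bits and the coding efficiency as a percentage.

Average length L = Σ p_i × l_i = 2.6667 bits
Entropy H = 2.0504 bits
Efficiency η = H/L × 100% = 76.89%


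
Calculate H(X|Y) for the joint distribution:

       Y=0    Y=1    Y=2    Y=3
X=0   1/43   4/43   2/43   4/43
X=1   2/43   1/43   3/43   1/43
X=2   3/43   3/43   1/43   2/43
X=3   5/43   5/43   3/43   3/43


H(X|Y) = Σ_y p(y) H(X|Y=y)
  p(Y=0) = 11/43, H(X|Y=0) = 1.7899
  p(Y=1) = 13/43, H(X|Y=1) = 1.8262
  p(Y=2) = 9/43, H(X|Y=2) = 1.8911
  p(Y=3) = 10/43, H(X|Y=3) = 1.8464
H(X|Y) = 0.2558×1.7899 + 0.3023×1.8262 + 0.2093×1.8911 + 0.2326×1.8464 = 1.8352 bits


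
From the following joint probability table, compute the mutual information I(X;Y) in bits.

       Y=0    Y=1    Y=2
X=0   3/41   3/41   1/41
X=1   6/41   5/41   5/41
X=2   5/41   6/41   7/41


H(X) = 1.4866, H(Y) = 1.5841, H(X,Y) = 3.0402
I(X;Y) = H(X) + H(Y) - H(X,Y) = 0.0304 bits


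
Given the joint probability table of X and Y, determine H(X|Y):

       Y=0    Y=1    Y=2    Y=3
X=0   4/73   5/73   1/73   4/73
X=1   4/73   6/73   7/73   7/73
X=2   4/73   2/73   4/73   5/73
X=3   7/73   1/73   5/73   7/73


H(X|Y) = Σ_y p(y) H(X|Y=y)
  p(Y=0) = 19/73, H(X|Y=0) = 1.9505
  p(Y=1) = 14/73, H(X|Y=1) = 1.7274
  p(Y=2) = 17/73, H(X|Y=2) = 1.7780
  p(Y=3) = 23/73, H(X|Y=3) = 1.9621
H(X|Y) = 0.2603×1.9505 + 0.1918×1.7274 + 0.2329×1.7780 + 0.3151×1.9621 = 1.8712 bits


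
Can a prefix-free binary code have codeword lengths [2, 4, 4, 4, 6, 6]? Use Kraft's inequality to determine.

Kraft inequality: Σ 2^(-l_i) ≤ 1 for prefix-free code
Calculating: 2^(-2) + 2^(-4) + 2^(-4) + 2^(-4) + 2^(-6) + 2^(-6)
= 0.25 + 0.0625 + 0.0625 + 0.0625 + 0.015625 + 0.015625
= 0.4688
Since 0.4688 ≤ 1, prefix-free code exists


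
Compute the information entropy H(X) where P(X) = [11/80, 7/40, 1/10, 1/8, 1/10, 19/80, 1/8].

H(X) = -Σ p(x) log₂ p(x)
  -11/80 × log₂(11/80) = 0.3936
  -7/40 × log₂(7/40) = 0.4401
  -1/10 × log₂(1/10) = 0.3322
  -1/8 × log₂(1/8) = 0.3750
  -1/10 × log₂(1/10) = 0.3322
  -19/80 × log₂(19/80) = 0.4926
  -1/8 × log₂(1/8) = 0.3750
H(X) = 2.7406 bits


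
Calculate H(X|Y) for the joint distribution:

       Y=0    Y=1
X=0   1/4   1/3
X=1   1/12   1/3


H(X|Y) = Σ_y p(y) H(X|Y=y)
  p(Y=0) = 1/3, H(X|Y=0) = 0.8113
  p(Y=1) = 2/3, H(X|Y=1) = 1.0000
H(X|Y) = 0.3333×0.8113 + 0.6667×1.0000 = 0.9371 bits


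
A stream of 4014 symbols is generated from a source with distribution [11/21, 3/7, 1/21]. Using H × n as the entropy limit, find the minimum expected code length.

Entropy H = 1.2217 bits/symbol
Minimum bits = H × n = 1.2217 × 4014
= 4903.88 bits


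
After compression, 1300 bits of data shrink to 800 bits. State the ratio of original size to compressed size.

Compression ratio = Original / Compressed
= 1300 / 800 = 1.62:1


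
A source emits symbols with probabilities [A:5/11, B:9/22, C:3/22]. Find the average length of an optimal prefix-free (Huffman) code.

Huffman tree construction:
Combine smallest probabilities repeatedly
Resulting codes:
  A: 0 (length 1)
  B: 11 (length 2)
  C: 10 (length 2)
Average length = Σ p(s) × length(s) = 1.5455 bits


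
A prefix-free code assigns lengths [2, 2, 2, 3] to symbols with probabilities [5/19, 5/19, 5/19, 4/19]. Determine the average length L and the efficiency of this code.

Average length L = Σ p_i × l_i = 2.2105 bits
Entropy H = 1.9938 bits
Efficiency η = H/L × 100% = 90.19%


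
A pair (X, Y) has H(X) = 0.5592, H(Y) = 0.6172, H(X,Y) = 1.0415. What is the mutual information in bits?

I(X;Y) = H(X) + H(Y) - H(X,Y)
I(X;Y) = 0.5592 + 0.6172 - 1.0415 = 0.1349 bits


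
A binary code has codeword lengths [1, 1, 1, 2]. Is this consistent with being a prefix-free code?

Kraft inequality: Σ 2^(-l_i) ≤ 1 for prefix-free code
Calculating: 2^(-1) + 2^(-1) + 2^(-1) + 2^(-2)
= 0.5 + 0.5 + 0.5 + 0.25
= 1.7500
Since 1.7500 > 1, prefix-free code does not exist


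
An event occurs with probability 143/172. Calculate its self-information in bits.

Information content I(x) = -log₂(p(x))
I = -log₂(143/172) = -log₂(0.8314)
I = 0.2664 bits


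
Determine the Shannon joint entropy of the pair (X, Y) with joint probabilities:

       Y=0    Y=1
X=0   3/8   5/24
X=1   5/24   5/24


H(X,Y) = -Σ p(x,y) log₂ p(x,y)
  p(0,0)=3/8: -0.3750 × log₂(0.3750) = 0.5306
  p(0,1)=5/24: -0.2083 × log₂(0.2083) = 0.4715
  p(1,0)=5/24: -0.2083 × log₂(0.2083) = 0.4715
  p(1,1)=5/24: -0.2083 × log₂(0.2083) = 0.4715
H(X,Y) = 1.9450 bits


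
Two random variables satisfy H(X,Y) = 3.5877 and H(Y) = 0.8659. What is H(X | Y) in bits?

Chain rule: H(X,Y) = H(X|Y) + H(Y)
H(X|Y) = H(X,Y) - H(Y) = 3.5877 - 0.8659 = 2.7218 bits


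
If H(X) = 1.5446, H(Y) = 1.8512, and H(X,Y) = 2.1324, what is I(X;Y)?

I(X;Y) = H(X) + H(Y) - H(X,Y)
I(X;Y) = 1.5446 + 1.8512 - 2.1324 = 1.2634 bits


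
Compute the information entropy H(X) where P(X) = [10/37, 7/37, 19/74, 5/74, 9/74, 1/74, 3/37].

H(X) = -Σ p(x) log₂ p(x)
  -10/37 × log₂(10/37) = 0.5101
  -7/37 × log₂(7/37) = 0.4545
  -19/74 × log₂(19/74) = 0.5036
  -5/74 × log₂(5/74) = 0.2627
  -9/74 × log₂(9/74) = 0.3697
  -1/74 × log₂(1/74) = 0.0839
  -3/37 × log₂(3/37) = 0.2939
H(X) = 2.4784 bits


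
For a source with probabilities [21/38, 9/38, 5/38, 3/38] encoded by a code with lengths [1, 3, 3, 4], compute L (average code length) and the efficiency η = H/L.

Average length L = Σ p_i × l_i = 1.9737 bits
Entropy H = 1.6392 bits
Efficiency η = H/L × 100% = 83.05%


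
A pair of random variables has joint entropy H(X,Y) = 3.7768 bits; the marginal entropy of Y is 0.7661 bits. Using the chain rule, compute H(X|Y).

Chain rule: H(X,Y) = H(X|Y) + H(Y)
H(X|Y) = H(X,Y) - H(Y) = 3.7768 - 0.7661 = 3.0107 bits


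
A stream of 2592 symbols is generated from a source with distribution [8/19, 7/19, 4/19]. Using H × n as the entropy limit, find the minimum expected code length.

Entropy H = 1.5294 bits/symbol
Minimum bits = H × n = 1.5294 × 2592
= 3964.28 bits


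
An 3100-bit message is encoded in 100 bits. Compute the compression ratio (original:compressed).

Compression ratio = Original / Compressed
= 3100 / 100 = 31.00:1


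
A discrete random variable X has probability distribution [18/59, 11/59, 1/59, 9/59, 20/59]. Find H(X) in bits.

H(X) = -Σ p(x) log₂ p(x)
  -18/59 × log₂(18/59) = 0.5225
  -11/59 × log₂(11/59) = 0.4518
  -1/59 × log₂(1/59) = 0.0997
  -9/59 × log₂(9/59) = 0.4138
  -20/59 × log₂(20/59) = 0.5291
H(X) = 2.0169 bits


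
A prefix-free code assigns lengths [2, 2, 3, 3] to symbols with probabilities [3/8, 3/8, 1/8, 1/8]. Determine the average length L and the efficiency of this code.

Average length L = Σ p_i × l_i = 2.2500 bits
Entropy H = 1.8113 bits
Efficiency η = H/L × 100% = 80.50%


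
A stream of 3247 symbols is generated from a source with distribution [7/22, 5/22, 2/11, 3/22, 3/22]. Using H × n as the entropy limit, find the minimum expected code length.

Entropy H = 2.2426 bits/symbol
Minimum bits = H × n = 2.2426 × 3247
= 7281.63 bits


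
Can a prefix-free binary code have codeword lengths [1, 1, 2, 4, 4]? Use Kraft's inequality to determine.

Kraft inequality: Σ 2^(-l_i) ≤ 1 for prefix-free code
Calculating: 2^(-1) + 2^(-1) + 2^(-2) + 2^(-4) + 2^(-4)
= 0.5 + 0.5 + 0.25 + 0.0625 + 0.0625
= 1.3750
Since 1.3750 > 1, prefix-free code does not exist


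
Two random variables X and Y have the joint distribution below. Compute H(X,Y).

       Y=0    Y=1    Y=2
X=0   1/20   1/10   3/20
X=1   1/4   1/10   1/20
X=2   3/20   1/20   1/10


H(X,Y) = -Σ p(x,y) log₂ p(x,y)
  p(0,0)=1/20: -0.0500 × log₂(0.0500) = 0.2161
  p(0,1)=1/10: -0.1000 × log₂(0.1000) = 0.3322
  p(0,2)=3/20: -0.1500 × log₂(0.1500) = 0.4105
  p(1,0)=1/4: -0.2500 × log₂(0.2500) = 0.5000
  p(1,1)=1/10: -0.1000 × log₂(0.1000) = 0.3322
  p(1,2)=1/20: -0.0500 × log₂(0.0500) = 0.2161
  p(2,0)=3/20: -0.1500 × log₂(0.1500) = 0.4105
  p(2,1)=1/20: -0.0500 × log₂(0.0500) = 0.2161
  p(2,2)=1/10: -0.1000 × log₂(0.1000) = 0.3322
H(X,Y) = 2.9660 bits


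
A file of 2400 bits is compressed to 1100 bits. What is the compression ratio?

Compression ratio = Original / Compressed
= 2400 / 1100 = 2.18:1


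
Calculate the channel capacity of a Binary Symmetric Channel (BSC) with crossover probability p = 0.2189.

For BSC with error probability p:
C = 1 - H(p) where H(p) is binary entropy
H(0.2189) = -0.2189 × log₂(0.2189) - 0.7811 × log₂(0.7811)
H(p) = 0.7582
C = 1 - 0.7582 = 0.2418 bits/use


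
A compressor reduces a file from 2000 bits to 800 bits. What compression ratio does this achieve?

Compression ratio = Original / Compressed
= 2000 / 800 = 2.50:1


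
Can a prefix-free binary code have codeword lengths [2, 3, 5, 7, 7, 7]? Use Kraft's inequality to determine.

Kraft inequality: Σ 2^(-l_i) ≤ 1 for prefix-free code
Calculating: 2^(-2) + 2^(-3) + 2^(-5) + 2^(-7) + 2^(-7) + 2^(-7)
= 0.25 + 0.125 + 0.03125 + 0.0078125 + 0.0078125 + 0.0078125
= 0.4297
Since 0.4297 ≤ 1, prefix-free code exists


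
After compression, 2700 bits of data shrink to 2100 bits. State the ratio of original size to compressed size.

Compression ratio = Original / Compressed
= 2700 / 2100 = 1.29:1


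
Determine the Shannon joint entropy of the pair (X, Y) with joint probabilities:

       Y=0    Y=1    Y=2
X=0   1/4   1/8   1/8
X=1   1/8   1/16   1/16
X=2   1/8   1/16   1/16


H(X,Y) = -Σ p(x,y) log₂ p(x,y)
  p(0,0)=1/4: -0.2500 × log₂(0.2500) = 0.5000
  p(0,1)=1/8: -0.1250 × log₂(0.1250) = 0.3750
  p(0,2)=1/8: -0.1250 × log₂(0.1250) = 0.3750
  p(1,0)=1/8: -0.1250 × log₂(0.1250) = 0.3750
  p(1,1)=1/16: -0.0625 × log₂(0.0625) = 0.2500
  p(1,2)=1/16: -0.0625 × log₂(0.0625) = 0.2500
  p(2,0)=1/8: -0.1250 × log₂(0.1250) = 0.3750
  p(2,1)=1/16: -0.0625 × log₂(0.0625) = 0.2500
  p(2,2)=1/16: -0.0625 × log₂(0.0625) = 0.2500
H(X,Y) = 3.0000 bits


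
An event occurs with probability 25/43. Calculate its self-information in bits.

Information content I(x) = -log₂(p(x))
I = -log₂(25/43) = -log₂(0.5814)
I = 0.7824 bits


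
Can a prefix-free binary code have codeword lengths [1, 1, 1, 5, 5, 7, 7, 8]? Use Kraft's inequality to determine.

Kraft inequality: Σ 2^(-l_i) ≤ 1 for prefix-free code
Calculating: 2^(-1) + 2^(-1) + 2^(-1) + 2^(-5) + 2^(-5) + 2^(-7) + 2^(-7) + 2^(-8)
= 0.5 + 0.5 + 0.5 + 0.03125 + 0.03125 + 0.0078125 + 0.0078125 + 0.00390625
= 1.5820
Since 1.5820 > 1, prefix-free code does not exist


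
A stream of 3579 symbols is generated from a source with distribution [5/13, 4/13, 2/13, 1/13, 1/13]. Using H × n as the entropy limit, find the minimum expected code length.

Entropy H = 2.0382 bits/symbol
Minimum bits = H × n = 2.0382 × 3579
= 7294.57 bits


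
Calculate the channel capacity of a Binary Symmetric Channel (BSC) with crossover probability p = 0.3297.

For BSC with error probability p:
C = 1 - H(p) where H(p) is binary entropy
H(0.3297) = -0.3297 × log₂(0.3297) - 0.6703 × log₂(0.6703)
H(p) = 0.9146
C = 1 - 0.9146 = 0.0854 bits/use


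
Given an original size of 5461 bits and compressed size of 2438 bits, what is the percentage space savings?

Space savings = (1 - Compressed/Original) × 100%
= (1 - 2438/5461) × 100%
= 55.36%


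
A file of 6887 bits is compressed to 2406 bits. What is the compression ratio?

Compression ratio = Original / Compressed
= 6887 / 2406 = 2.86:1


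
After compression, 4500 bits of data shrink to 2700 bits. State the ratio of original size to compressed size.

Compression ratio = Original / Compressed
= 4500 / 2700 = 1.67:1


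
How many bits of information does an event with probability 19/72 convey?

Information content I(x) = -log₂(p(x))
I = -log₂(19/72) = -log₂(0.2639)
I = 1.9220 bits


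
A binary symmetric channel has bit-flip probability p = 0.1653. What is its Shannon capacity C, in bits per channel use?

For BSC with error probability p:
C = 1 - H(p) where H(p) is binary entropy
H(0.1653) = -0.1653 × log₂(0.1653) - 0.8347 × log₂(0.8347)
H(p) = 0.6468
C = 1 - 0.6468 = 0.3532 bits/use


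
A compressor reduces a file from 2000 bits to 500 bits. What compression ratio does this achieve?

Compression ratio = Original / Compressed
= 2000 / 500 = 4.00:1


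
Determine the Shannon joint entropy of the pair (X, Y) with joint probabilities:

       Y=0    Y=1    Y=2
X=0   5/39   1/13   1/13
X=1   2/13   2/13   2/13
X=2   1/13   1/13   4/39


H(X,Y) = -Σ p(x,y) log₂ p(x,y)
  p(0,0)=5/39: -0.1282 × log₂(0.1282) = 0.3799
  p(0,1)=1/13: -0.0769 × log₂(0.0769) = 0.2846
  p(0,2)=1/13: -0.0769 × log₂(0.0769) = 0.2846
  p(1,0)=2/13: -0.1538 × log₂(0.1538) = 0.4155
  p(1,1)=2/13: -0.1538 × log₂(0.1538) = 0.4155
  p(1,2)=2/13: -0.1538 × log₂(0.1538) = 0.4155
  p(2,0)=1/13: -0.0769 × log₂(0.0769) = 0.2846
  p(2,1)=1/13: -0.0769 × log₂(0.0769) = 0.2846
  p(2,2)=4/39: -0.1026 × log₂(0.1026) = 0.3370
H(X,Y) = 3.1019 bits


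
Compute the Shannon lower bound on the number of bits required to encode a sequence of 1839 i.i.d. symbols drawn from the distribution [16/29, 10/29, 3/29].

Entropy H = 1.3416 bits/symbol
Minimum bits = H × n = 1.3416 × 1839
= 2467.26 bits


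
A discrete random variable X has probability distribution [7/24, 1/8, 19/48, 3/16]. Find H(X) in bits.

H(X) = -Σ p(x) log₂ p(x)
  -7/24 × log₂(7/24) = 0.5185
  -1/8 × log₂(1/8) = 0.3750
  -19/48 × log₂(19/48) = 0.5292
  -3/16 × log₂(3/16) = 0.4528
H(X) = 1.8755 bits


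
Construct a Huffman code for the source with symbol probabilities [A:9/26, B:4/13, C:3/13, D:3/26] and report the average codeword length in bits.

Huffman tree construction:
Combine smallest probabilities repeatedly
Resulting codes:
  A: 11 (length 2)
  B: 10 (length 2)
  C: 01 (length 2)
  D: 00 (length 2)
Average length = Σ p(s) × length(s) = 2.0000 bits


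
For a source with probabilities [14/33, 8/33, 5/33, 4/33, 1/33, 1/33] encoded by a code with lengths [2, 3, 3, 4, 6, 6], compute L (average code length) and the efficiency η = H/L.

Average length L = Σ p_i × l_i = 2.8788 bits
Entropy H = 2.1076 bits
Efficiency η = H/L × 100% = 73.21%


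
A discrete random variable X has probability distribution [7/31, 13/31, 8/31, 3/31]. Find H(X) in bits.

H(X) = -Σ p(x) log₂ p(x)
  -7/31 × log₂(7/31) = 0.4848
  -13/31 × log₂(13/31) = 0.5258
  -8/31 × log₂(8/31) = 0.5043
  -3/31 × log₂(3/31) = 0.3261
H(X) = 1.8409 bits


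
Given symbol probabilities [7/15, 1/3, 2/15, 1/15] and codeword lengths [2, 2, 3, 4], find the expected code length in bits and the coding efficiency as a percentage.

Average length L = Σ p_i × l_i = 2.2667 bits
Entropy H = 1.6895 bits
Efficiency η = H/L × 100% = 74.54%


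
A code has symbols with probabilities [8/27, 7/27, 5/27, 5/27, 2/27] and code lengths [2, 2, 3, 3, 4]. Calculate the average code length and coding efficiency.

Average length L = Σ p_i × l_i = 2.5185 bits
Entropy H = 2.2041 bits
Efficiency η = H/L × 100% = 87.52%


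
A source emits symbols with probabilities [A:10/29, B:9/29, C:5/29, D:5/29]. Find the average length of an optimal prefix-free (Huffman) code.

Huffman tree construction:
Combine smallest probabilities repeatedly
Resulting codes:
  A: 11 (length 2)
  B: 10 (length 2)
  C: 00 (length 2)
  D: 01 (length 2)
Average length = Σ p(s) × length(s) = 2.0000 bits


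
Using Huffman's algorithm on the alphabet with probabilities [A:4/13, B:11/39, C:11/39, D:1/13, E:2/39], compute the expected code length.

Huffman tree construction:
Combine smallest probabilities repeatedly
Resulting codes:
  A: 11 (length 2)
  B: 01 (length 2)
  C: 10 (length 2)
  D: 001 (length 3)
  E: 000 (length 3)
Average length = Σ p(s) × length(s) = 2.1282 bits


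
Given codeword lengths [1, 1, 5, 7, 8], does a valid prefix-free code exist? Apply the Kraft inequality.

Kraft inequality: Σ 2^(-l_i) ≤ 1 for prefix-free code
Calculating: 2^(-1) + 2^(-1) + 2^(-5) + 2^(-7) + 2^(-8)
= 0.5 + 0.5 + 0.03125 + 0.0078125 + 0.00390625
= 1.0430
Since 1.0430 > 1, prefix-free code does not exist


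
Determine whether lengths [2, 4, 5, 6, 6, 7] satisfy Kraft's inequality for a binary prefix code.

Kraft inequality: Σ 2^(-l_i) ≤ 1 for prefix-free code
Calculating: 2^(-2) + 2^(-4) + 2^(-5) + 2^(-6) + 2^(-6) + 2^(-7)
= 0.25 + 0.0625 + 0.03125 + 0.015625 + 0.015625 + 0.0078125
= 0.3828
Since 0.3828 ≤ 1, prefix-free code exists
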